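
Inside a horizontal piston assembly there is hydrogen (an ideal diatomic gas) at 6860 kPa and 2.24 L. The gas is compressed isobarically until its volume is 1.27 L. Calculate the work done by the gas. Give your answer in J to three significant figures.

Isobaric: W = P ΔV.
W = (6860 kPa)(1.27 − 2.24 L) = (6860)(-0.97) = -6654 J.

W ≈ -6650 J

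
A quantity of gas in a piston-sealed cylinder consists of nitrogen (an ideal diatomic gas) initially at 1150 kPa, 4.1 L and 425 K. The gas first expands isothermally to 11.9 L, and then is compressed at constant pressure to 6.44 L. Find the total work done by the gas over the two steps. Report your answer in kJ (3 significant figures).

W_total ≈ 2.86 kJ

Step 1 (isothermal): W = P₁V₁ ln(V₂/V₁) = (4715) ln(11.9/4.1) = 5024 J.
After step 1: P = 396.2 kPa, V = 11.9 L, T = 425 K.
Step 2 (isobaric): W = PΔV = (396.2 kPa)(6.44 − 11.9 L) = -2163 J.
W_total = 5024 − 2163 = 2861 J.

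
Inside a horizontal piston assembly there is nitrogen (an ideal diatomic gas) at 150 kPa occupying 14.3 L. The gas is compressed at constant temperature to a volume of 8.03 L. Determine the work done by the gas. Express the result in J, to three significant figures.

Isothermal: W = nRT ln(V₂/V₁) = P₁V₁ ln(V₂/V₁).
P₁V₁ = (150 kPa)(14.3 L) = 2145 J.
W = 2145 × ln(8.03/14.3) = 2145 × -0.5771
W_by_gas = -1238 J.

W ≈ -1240 J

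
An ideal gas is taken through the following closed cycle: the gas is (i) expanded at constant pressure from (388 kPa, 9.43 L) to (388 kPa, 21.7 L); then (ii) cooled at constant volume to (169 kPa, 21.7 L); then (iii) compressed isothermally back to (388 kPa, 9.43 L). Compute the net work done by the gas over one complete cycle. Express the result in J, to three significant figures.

Leg (i): W = PΔV = (388)(21.7 − 9.43) = 4761 J.
Leg (ii): W = 0.
Leg (iii): W = PᵢVᵢ ln(V_f/Vᵢ) = (3667) ln(9.43/21.7) = -3056 J.
W_net = 4761 − 3056 = 1704 J.

W_net ≈ 1700 J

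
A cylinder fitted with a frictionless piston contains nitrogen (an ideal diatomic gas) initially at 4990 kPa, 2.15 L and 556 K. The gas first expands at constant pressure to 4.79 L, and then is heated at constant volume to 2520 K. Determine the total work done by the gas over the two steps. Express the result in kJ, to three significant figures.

W_total ≈ 13.2 kJ

Step 1 (isobaric): W = PΔV = (4990 kPa)(4.79 − 2.15 L) = 13174 J.
Step 2 (isochoric): W = 0 (constant volume).
W_total = 13174 + 0 = 13174 J.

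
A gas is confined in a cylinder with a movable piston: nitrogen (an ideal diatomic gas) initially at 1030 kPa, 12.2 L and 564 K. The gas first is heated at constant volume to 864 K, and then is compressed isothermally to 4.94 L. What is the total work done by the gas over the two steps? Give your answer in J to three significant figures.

Step 1 (isochoric): W = 0 (constant volume).
After step 1: P = 1578 kPa (V unchanged).
Step 2 (isothermal): W = P₁V₁ ln(V₂/V₁) = (19250) ln(4.94/12.2) = -17403 J.
W_total = 0 − 17403 = -17403 J.

W_total ≈ -17400 J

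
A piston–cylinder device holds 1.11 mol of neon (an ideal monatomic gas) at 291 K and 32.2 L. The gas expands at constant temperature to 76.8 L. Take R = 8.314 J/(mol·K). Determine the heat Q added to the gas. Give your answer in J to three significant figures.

Q ≈ 2330 J

Isothermal ⇒ ΔU = 0, so Q = W = nRT ln(V₂/V₁).
Q = (1.11)(8.314)(291) ln(76.8/32.2) = 2686 × 0.8692 = 2334 J.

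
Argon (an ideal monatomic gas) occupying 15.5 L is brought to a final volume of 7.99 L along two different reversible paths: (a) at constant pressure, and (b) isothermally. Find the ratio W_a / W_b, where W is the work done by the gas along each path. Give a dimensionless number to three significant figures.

Path (a) isobaric: W = P₁(V₂ − V₁) → W_a/(P₁V₁) = -0.4845.
Path (b) isothermal: W = P₁V₁ ln(V₂/V₁) → W_b/(P₁V₁) = -0.6626.
W_a / W_b = -0.4845 / -0.6626 = 0.7312.

W_a / W_b ≈ 0.731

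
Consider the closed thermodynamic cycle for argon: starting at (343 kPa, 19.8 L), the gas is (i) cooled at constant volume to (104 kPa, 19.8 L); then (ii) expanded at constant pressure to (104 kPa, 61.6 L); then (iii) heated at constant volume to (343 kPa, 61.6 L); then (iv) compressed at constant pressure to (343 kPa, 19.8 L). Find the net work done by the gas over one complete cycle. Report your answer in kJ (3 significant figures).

W_net ≈ -9.99 kJ

Constant-volume legs do no work.
W(ii) = (104)(61.6 − 19.8) = 4347 J; W(iv) = (343)(19.8 − 61.6) = -14337 J.
W_net = 4347 − 14337 = -9990 J (the counter-clockwise enclosed area).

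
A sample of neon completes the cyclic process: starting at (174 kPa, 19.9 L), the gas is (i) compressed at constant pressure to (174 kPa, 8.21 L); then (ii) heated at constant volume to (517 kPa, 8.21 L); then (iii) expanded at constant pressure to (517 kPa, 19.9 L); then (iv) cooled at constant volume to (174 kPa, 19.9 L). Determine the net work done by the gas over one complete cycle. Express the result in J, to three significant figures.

Constant-volume legs do no work.
W(i) = (174)(8.21 − 19.9) = -2034 J; W(iii) = (517)(19.9 − 8.21) = 6044 J.
W_net = -2034 + 6044 = 4010 J (the clockwise enclosed area).

W_net ≈ 4010 J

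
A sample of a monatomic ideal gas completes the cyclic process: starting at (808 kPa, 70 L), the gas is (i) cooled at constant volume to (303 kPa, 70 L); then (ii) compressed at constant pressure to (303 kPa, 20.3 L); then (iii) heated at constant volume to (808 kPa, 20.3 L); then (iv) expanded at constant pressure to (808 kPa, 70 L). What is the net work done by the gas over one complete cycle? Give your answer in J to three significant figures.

Constant-volume legs do no work.
W(ii) = (303)(20.3 − 70) = -15059 J; W(iv) = (808)(70 − 20.3) = 40158 J.
W_net = -15059 + 40158 = 25099 J (the clockwise enclosed area).

W_net ≈ 25100 J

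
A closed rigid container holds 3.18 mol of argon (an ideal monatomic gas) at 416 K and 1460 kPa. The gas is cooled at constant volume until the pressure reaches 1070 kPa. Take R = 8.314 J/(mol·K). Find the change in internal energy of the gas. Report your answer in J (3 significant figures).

ΔU ≈ -4410 J

Constant volume ⇒ W = 0, so Q = ΔU = nCᵥΔT with Cᵥ = 3R/2 = 12.47 J/(mol·K).
At constant V, T₂/T₁ = P₂/P₁ ⇒ ΔT = T₁(P₂/P₁ − 1) = 416·(1070/1460 − 1) = -111.1 K.
ΔU = (3.18)(12.47)(-111.1) = -4407 J.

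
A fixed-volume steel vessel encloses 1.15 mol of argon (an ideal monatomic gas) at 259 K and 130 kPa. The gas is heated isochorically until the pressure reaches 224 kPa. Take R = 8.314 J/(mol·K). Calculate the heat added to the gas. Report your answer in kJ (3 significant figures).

Constant volume ⇒ W = 0, so Q = ΔU = nCᵥΔT with Cᵥ = 3R/2 = 12.47 J/(mol·K).
At constant V, T₂/T₁ = P₂/P₁ ⇒ ΔT = T₁(P₂/P₁ − 1) = 259·(224/130 − 1) = 187.3 K.
ΔU = (1.15)(12.47)(187.3) = 2686 J.

Q ≈ 2.69 kJ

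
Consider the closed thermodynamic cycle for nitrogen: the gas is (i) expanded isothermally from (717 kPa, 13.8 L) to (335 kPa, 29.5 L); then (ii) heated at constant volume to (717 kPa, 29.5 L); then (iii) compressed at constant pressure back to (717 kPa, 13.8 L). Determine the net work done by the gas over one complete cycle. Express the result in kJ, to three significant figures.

Leg (i): W = PᵢVᵢ ln(V_f/Vᵢ) = (9895) ln(29.5/13.8) = 7517 J.
Leg (ii): W = 0.
Leg (iii): W = PΔV = (717)(13.8 − 29.5) = -11257 J.
W_net = 7517 − 11257 = -3740 J.

W_net ≈ -3.74 kJ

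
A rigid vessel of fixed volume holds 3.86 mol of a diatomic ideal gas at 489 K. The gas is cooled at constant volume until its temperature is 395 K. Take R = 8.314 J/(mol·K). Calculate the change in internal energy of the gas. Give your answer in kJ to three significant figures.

Constant volume ⇒ W = 0, so Q = ΔU = nCᵥΔT with Cᵥ = 5R/2 = 20.79 J/(mol·K).
ΔU = (3.86)(20.79)(395 − 489) = -7542 J.

ΔU ≈ -7.54 kJ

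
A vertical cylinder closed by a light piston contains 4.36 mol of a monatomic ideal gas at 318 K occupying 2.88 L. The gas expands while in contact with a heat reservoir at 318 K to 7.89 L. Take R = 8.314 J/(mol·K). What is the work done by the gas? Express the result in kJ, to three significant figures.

Isothermal: W = nRT ln(V₂/V₁).
W = (4.36)(8.314)(318) × ln(7.89/2.88)
  = 11527 × 1.008
W_by_gas = 11617 J.

W ≈ 11.6 kJ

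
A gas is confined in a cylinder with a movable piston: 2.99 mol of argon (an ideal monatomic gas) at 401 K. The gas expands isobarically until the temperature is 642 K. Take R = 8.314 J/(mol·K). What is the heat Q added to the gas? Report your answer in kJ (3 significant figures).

Isobaric: W = nRΔT = (2.99)(8.314)(241) = 5991 J.
ΔU = nCᵥΔT with Cᵥ = 3R/2: ΔU = (2.99)(12.47)(241) = 8986 J.
Q = ΔU + W = 8986 + 5991 = 14977 J.

Q ≈ 15.0 kJ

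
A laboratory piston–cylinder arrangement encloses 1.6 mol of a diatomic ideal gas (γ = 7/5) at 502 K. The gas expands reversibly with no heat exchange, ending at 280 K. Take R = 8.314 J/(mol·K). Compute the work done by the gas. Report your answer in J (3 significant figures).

Adiabatic ⇒ Q = 0, so W_by = −ΔU = nCᵥ(T₁ − T₂).
Cᵥ = 5R/2 = 20.79 J/(mol·K).
W = (1.6)(20.79)(502 − 280) = 7383 J.

W ≈ 7380 J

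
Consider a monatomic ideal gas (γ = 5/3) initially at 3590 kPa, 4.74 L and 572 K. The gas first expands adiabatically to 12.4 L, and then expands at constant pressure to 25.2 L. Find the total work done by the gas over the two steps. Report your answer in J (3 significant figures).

W_total ≈ 21300 J

Step 1 (adiabatic): W = (P₁V₁ − P₂V₂)/(γ−1) = (17017 − 8963)/0.667 = 12081 J.
After step 1: P = 722.8 kPa, V = 12.4 L, T = 301.3 K.
Step 2 (isobaric): W = PΔV = (722.8 kPa)(25.2 − 12.4 L) = 9252 J.
W_total = 12081 + 9252 = 21333 J.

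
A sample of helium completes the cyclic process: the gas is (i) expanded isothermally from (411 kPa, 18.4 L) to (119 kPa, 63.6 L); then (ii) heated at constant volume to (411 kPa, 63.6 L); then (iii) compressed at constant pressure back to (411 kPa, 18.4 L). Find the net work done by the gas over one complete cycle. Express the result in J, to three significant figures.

W_net ≈ -9200 J

Leg (i): W = PᵢVᵢ ln(V_f/Vᵢ) = (7562) ln(63.6/18.4) = 9379 J.
Leg (ii): W = 0.
Leg (iii): W = PΔV = (411)(18.4 − 63.6) = -18577 J.
W_net = 9379 − 18577 = -9198 J.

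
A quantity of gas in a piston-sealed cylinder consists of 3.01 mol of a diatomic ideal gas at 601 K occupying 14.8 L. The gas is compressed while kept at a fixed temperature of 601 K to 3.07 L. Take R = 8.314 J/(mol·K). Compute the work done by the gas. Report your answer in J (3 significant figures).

Isothermal: W = nRT ln(V₂/V₁).
W = (3.01)(8.314)(601) × ln(3.07/14.8)
  = 15040 × -1.573
W_by_gas = -23657 J.

W ≈ -23700 J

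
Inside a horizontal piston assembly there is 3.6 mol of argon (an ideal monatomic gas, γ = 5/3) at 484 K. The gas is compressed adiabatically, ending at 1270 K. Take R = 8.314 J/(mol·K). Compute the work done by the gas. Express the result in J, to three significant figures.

Adiabatic ⇒ Q = 0, so W_by = −ΔU = nCᵥ(T₁ − T₂).
Cᵥ = 3R/2 = 12.47 J/(mol·K).
W = (3.6)(12.47)(484 − 1270) = -35288 J.

W ≈ -35300 J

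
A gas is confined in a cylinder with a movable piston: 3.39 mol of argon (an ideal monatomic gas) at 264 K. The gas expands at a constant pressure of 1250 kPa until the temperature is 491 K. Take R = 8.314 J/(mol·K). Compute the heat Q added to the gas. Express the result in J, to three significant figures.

Q ≈ 16000 J

Isobaric: W = nRΔT = (3.39)(8.314)(227) = 6398 J.
ΔU = nCᵥΔT with Cᵥ = 3R/2: ΔU = (3.39)(12.47)(227) = 9597 J.
Q = ΔU + W = 9597 + 6398 = 15995 J.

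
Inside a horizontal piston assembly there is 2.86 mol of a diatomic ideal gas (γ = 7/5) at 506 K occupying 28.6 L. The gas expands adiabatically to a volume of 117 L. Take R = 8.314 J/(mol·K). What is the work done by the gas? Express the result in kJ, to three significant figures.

Adiabatic: TV^(γ−1) = const with γ = 7/5.
T₂ = T₁ (V₁/V₂)^(γ−1) = 506 × (28.6/117)^0.4 = 506 × 0.5692 = 288 K.
W_by = nCᵥ(T₁ − T₂) = (2.86)(20.79)(506 − 288) = 12958 J.

W ≈ 13.0 kJ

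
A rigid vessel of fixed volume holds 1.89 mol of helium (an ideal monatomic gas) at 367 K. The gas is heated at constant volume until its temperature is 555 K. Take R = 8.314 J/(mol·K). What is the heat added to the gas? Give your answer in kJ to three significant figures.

Q ≈ 4.43 kJ

Constant volume ⇒ W = 0, so Q = ΔU = nCᵥΔT with Cᵥ = 3R/2 = 12.47 J/(mol·K).
ΔU = (1.89)(12.47)(555 − 367) = 4431 J.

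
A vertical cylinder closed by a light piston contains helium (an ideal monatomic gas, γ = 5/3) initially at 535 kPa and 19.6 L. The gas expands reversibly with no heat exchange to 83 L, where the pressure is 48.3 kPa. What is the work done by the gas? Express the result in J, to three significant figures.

W ≈ 9720 J

Adiabatic: W = (P₁V₁ − P₂V₂)/(γ − 1) with γ = 5/3.
P₁V₁ = 10486 J, P₂V₂ = 4009 J.
W = (10486 − 4009) / 0.6667 = 9716 J.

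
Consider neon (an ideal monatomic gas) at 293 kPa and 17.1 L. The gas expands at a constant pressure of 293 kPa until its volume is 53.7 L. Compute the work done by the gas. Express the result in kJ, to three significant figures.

Isobaric: W = P ΔV.
W = (293 kPa)(53.7 − 17.1 L) = (293)(36.6) = 10724 J.

W ≈ 10.7 kJ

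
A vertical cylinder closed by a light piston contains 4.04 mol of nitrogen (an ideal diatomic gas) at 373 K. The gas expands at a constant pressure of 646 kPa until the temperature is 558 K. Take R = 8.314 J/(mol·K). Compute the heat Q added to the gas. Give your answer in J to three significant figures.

Isobaric: W = nRΔT = (4.04)(8.314)(185) = 6214 J.
ΔU = nCᵥΔT with Cᵥ = 5R/2: ΔU = (4.04)(20.79)(185) = 15535 J.
Q = ΔU + W = 15535 + 6214 = 21749 J.

Q ≈ 21700 J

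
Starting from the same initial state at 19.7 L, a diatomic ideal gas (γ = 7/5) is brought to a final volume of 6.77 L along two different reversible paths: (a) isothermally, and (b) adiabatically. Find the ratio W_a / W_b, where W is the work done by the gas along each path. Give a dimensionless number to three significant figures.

Path (a) isothermal: W = P₁V₁ ln(V₂/V₁) → W_a/(P₁V₁) = -1.068.
Path (b) adiabatic: W = P₁V₁(1 − (V₁/V₂)^(γ−1))/(γ−1) → W_b/(P₁V₁) = -1.333.
W_a / W_b = -1.068 / -1.333 = 0.8015.

W_a / W_b ≈ 0.802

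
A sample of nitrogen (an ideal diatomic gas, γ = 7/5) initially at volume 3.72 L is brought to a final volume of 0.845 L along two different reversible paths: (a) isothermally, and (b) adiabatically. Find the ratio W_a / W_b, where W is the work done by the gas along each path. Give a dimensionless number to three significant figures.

W_a / W_b ≈ 0.733

Path (a) isothermal: W = P₁V₁ ln(V₂/V₁) → W_a/(P₁V₁) = -1.482.
Path (b) adiabatic: W = P₁V₁(1 − (V₁/V₂)^(γ−1))/(γ−1) → W_b/(P₁V₁) = -2.023.
W_a / W_b = -1.482 / -2.023 = 0.7327.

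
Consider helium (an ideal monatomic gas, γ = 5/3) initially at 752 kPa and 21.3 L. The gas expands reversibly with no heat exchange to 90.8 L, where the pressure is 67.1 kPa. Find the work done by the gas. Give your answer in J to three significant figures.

Adiabatic: W = (P₁V₁ − P₂V₂)/(γ − 1) with γ = 5/3.
P₁V₁ = 16018 J, P₂V₂ = 6093 J.
W = (16018 − 6093) / 0.6667 = 14887 J.

W ≈ 14900 J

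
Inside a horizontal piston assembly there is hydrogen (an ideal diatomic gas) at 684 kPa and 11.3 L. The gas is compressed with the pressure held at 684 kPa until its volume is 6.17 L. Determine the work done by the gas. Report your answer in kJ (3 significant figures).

Isobaric: W = P ΔV.
W = (684 kPa)(6.17 − 11.3 L) = (684)(-5.13) = -3509 J.

W ≈ -3.51 kJ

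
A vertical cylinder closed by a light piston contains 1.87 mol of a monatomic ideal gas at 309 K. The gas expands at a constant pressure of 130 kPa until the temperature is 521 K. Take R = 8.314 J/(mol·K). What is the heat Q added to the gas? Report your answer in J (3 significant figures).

Isobaric: W = nRΔT = (1.87)(8.314)(212) = 3296 J.
ΔU = nCᵥΔT with Cᵥ = 3R/2: ΔU = (1.87)(12.47)(212) = 4944 J.
Q = ΔU + W = 4944 + 3296 = 8240 J.

Q ≈ 8240 J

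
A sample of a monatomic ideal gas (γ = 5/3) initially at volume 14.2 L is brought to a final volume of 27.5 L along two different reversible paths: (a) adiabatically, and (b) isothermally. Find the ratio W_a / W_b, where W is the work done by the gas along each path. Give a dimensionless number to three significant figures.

W_a / W_b ≈ 0.809

Path (a) adiabatic: W = P₁V₁(1 − (V₁/V₂)^(γ−1))/(γ−1) → W_a/(P₁V₁) = 0.5346.
Path (b) isothermal: W = P₁V₁ ln(V₂/V₁) → W_b/(P₁V₁) = 0.6609.
W_a / W_b = 0.5346 / 0.6609 = 0.8088.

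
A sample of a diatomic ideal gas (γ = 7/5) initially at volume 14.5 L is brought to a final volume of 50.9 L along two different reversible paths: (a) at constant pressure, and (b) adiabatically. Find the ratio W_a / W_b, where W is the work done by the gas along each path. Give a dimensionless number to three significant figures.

W_a / W_b ≈ 2.54

Path (a) isobaric: W = P₁(V₂ − V₁) → W_a/(P₁V₁) = 2.51.
Path (b) adiabatic: W = P₁V₁(1 − (V₁/V₂)^(γ−1))/(γ−1) → W_b/(P₁V₁) = 0.9871.
W_a / W_b = 2.51 / 0.9871 = 2.543.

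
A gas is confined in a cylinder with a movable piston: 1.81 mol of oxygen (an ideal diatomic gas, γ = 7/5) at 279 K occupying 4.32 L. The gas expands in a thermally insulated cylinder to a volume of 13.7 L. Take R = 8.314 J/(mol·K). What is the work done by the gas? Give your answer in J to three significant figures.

Adiabatic: TV^(γ−1) = const with γ = 7/5.
T₂ = T₁ (V₁/V₂)^(γ−1) = 279 × (4.32/13.7)^0.4 = 279 × 0.6302 = 175.8 K.
W_by = nCᵥ(T₁ − T₂) = (1.81)(20.79)(279 − 175.8) = 3881 J.

W ≈ 3880 J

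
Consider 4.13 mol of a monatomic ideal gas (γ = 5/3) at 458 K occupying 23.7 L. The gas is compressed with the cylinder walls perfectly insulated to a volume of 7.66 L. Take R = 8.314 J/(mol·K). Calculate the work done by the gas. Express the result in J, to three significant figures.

Adiabatic: TV^(γ−1) = const with γ = 5/3.
T₂ = T₁ (V₁/V₂)^(γ−1) = 458 × (23.7/7.66)^0.667 = 458 × 2.123 = 972.5 K.
W_by = nCᵥ(T₁ − T₂) = (4.13)(12.47)(458 − 972.5) = -26498 J.

W ≈ -26500 J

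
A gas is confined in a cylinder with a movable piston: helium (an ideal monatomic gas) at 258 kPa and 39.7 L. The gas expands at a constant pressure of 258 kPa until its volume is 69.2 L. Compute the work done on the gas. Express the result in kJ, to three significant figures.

W ≈ -7.61 kJ

Isobaric: W = P ΔV.
W = (258 kPa)(69.2 − 39.7 L) = (258)(29.5) = 7611 J.
Work on gas = −W_by = -7611 J.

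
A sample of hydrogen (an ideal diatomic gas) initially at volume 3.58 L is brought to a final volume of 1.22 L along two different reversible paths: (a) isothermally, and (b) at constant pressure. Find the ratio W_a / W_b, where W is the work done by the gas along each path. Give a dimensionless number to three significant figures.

Path (a) isothermal: W = P₁V₁ ln(V₂/V₁) → W_a/(P₁V₁) = -1.077.
Path (b) isobaric: W = P₁(V₂ − V₁) → W_b/(P₁V₁) = -0.6592.
W_a / W_b = -1.077 / -0.6592 = 1.633.

W_a / W_b ≈ 1.63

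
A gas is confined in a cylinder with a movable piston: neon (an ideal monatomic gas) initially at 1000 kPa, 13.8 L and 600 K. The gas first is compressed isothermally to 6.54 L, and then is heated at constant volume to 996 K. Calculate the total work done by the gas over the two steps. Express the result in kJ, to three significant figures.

W_total ≈ -10.3 kJ

Step 1 (isothermal): W = P₁V₁ ln(V₂/V₁) = (13800) ln(6.54/13.8) = -10305 J.
Step 2 (isochoric): W = 0 (constant volume).
W_total = -10305 + 0 = -10305 J.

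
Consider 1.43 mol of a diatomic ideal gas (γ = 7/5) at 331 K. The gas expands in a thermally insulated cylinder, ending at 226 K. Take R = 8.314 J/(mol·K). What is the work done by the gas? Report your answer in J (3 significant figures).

Adiabatic ⇒ Q = 0, so W_by = −ΔU = nCᵥ(T₁ − T₂).
Cᵥ = 5R/2 = 20.79 J/(mol·K).
W = (1.43)(20.79)(331 − 226) = 3121 J.

W ≈ 3120 J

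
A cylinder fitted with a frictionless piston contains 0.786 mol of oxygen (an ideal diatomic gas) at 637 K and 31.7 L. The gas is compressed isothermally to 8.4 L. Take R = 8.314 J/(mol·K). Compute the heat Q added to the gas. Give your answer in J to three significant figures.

Isothermal ⇒ ΔU = 0, so Q = W = nRT ln(V₂/V₁).
Q = (0.786)(8.314)(637) ln(8.4/31.7) = 4163 × -1.328 = -5528 J.

Q ≈ -5530 J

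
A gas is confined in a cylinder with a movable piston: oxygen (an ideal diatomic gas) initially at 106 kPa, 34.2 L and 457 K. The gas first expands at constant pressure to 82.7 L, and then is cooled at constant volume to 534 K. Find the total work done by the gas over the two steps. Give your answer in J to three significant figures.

Step 1 (isobaric): W = PΔV = (106 kPa)(82.7 − 34.2 L) = 5141 J.
Step 2 (isochoric): W = 0 (constant volume).
W_total = 5141 + 0 = 5141 J.

W_total ≈ 5140 J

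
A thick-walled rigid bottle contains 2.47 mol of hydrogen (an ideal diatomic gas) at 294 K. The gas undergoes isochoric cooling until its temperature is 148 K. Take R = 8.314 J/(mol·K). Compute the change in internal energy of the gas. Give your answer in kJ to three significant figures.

ΔU ≈ -7.50 kJ

Constant volume ⇒ W = 0, so Q = ΔU = nCᵥΔT with Cᵥ = 5R/2 = 20.79 J/(mol·K).
ΔU = (2.47)(20.79)(148 − 294) = -7495 J.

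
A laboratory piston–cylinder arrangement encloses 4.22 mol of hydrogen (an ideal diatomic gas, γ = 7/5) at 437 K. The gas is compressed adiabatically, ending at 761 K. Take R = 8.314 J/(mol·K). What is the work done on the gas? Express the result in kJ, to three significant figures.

Adiabatic ⇒ Q = 0, so W_by = −ΔU = nCᵥ(T₁ − T₂).
Cᵥ = 5R/2 = 20.79 J/(mol·K).
W = (4.22)(20.79)(437 − 761) = -28419 J.
Work on gas = −W_by = 28419 J.

W ≈ 28.4 kJ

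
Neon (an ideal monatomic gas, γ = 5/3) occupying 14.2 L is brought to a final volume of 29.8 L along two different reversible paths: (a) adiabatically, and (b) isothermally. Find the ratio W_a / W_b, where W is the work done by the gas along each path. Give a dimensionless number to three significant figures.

Path (a) adiabatic: W = P₁V₁(1 − (V₁/V₂)^(γ−1))/(γ−1) → W_a/(P₁V₁) = 0.5849.
Path (b) isothermal: W = P₁V₁ ln(V₂/V₁) → W_b/(P₁V₁) = 0.7413.
W_a / W_b = 0.5849 / 0.7413 = 0.789.

W_a / W_b ≈ 0.789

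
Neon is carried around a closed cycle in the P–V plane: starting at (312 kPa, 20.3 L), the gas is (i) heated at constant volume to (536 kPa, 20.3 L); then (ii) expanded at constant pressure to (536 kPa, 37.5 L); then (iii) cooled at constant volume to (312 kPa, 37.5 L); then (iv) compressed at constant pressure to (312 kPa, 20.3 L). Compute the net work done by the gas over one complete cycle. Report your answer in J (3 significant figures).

Constant-volume legs do no work.
W(ii) = (536)(37.5 − 20.3) = 9219 J; W(iv) = (312)(20.3 − 37.5) = -5366 J.
W_net = 9219 − 5366 = 3853 J (the clockwise enclosed area).

W_net ≈ 3850 J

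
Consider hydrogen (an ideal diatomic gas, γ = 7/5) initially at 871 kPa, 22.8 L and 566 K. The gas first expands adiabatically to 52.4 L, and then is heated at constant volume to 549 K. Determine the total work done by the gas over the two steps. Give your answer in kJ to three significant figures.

W_total ≈ 14.1 kJ

Step 1 (adiabatic): W = (P₁V₁ − P₂V₂)/(γ−1) = (19859 − 14236)/0.4 = 14056 J.
Step 2 (isochoric): W = 0 (constant volume).
W_total = 14056 + 0 = 14056 J.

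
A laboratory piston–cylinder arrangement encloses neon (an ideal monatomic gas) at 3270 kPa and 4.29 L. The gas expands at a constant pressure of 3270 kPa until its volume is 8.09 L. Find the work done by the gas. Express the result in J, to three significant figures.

Isobaric: W = P ΔV.
W = (3270 kPa)(8.09 − 4.29 L) = (3270)(3.8) = 12426 J.

W ≈ 12400 J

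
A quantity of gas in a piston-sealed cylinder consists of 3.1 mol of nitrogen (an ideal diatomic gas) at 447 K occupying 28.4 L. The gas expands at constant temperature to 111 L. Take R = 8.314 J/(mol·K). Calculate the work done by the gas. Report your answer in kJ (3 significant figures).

Isothermal: W = nRT ln(V₂/V₁).
W = (3.1)(8.314)(447) × ln(111/28.4)
  = 11521 × 1.363
W_by_gas = 15704 J.

W ≈ 15.7 kJ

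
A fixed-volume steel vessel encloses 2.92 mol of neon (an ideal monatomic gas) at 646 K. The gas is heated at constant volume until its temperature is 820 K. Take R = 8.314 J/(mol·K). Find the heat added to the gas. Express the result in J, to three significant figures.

Q ≈ 6340 J

Constant volume ⇒ W = 0, so Q = ΔU = nCᵥΔT with Cᵥ = 3R/2 = 12.47 J/(mol·K).
ΔU = (2.92)(12.47)(820 − 646) = 6336 J.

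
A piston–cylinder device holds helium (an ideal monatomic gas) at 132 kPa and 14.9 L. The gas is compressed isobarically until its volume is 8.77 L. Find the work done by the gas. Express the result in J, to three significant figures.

Isobaric: W = P ΔV.
W = (132 kPa)(8.77 − 14.9 L) = (132)(-6.13) = -809.2 J.

W ≈ -809 J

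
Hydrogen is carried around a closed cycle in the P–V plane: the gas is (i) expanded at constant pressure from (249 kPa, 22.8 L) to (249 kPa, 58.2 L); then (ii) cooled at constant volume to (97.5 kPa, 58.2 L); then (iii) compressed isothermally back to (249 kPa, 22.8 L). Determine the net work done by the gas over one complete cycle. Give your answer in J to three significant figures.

Leg (i): W = PΔV = (249)(58.2 − 22.8) = 8815 J.
Leg (ii): W = 0.
Leg (iii): W = PᵢVᵢ ln(V_f/Vᵢ) = (5674) ln(22.8/58.2) = -5318 J.
W_net = 8815 − 5318 = 3497 J.

W_net ≈ 3500 J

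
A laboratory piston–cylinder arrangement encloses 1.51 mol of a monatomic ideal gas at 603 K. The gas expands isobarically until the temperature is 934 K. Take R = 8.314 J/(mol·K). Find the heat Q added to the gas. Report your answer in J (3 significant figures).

Q ≈ 10400 J

Isobaric: W = nRΔT = (1.51)(8.314)(331) = 4155 J.
ΔU = nCᵥΔT with Cᵥ = 3R/2: ΔU = (1.51)(12.47)(331) = 6233 J.
Q = ΔU + W = 6233 + 4155 = 10389 J.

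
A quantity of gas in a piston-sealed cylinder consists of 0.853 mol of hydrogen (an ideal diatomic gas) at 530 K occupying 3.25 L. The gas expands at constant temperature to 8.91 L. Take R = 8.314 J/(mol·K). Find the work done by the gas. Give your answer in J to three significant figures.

Isothermal: W = nRT ln(V₂/V₁).
W = (0.853)(8.314)(530) × ln(8.91/3.25)
  = 3759 × 1.009
W_by_gas = 3791 J.

W ≈ 3790 J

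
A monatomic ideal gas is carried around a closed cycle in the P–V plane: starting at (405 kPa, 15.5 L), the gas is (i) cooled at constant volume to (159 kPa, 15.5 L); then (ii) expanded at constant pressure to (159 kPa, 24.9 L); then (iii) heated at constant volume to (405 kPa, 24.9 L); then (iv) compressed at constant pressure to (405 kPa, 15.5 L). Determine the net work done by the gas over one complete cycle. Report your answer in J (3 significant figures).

W_net ≈ -2310 J

Constant-volume legs do no work.
W(ii) = (159)(24.9 − 15.5) = 1495 J; W(iv) = (405)(15.5 − 24.9) = -3807 J.
W_net = 1495 − 3807 = -2312 J (the counter-clockwise enclosed area).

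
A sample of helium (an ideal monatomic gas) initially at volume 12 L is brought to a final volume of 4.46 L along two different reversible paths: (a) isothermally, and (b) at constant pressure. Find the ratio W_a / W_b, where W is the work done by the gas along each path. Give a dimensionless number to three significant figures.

Path (a) isothermal: W = P₁V₁ ln(V₂/V₁) → W_a/(P₁V₁) = -0.9898.
Path (b) isobaric: W = P₁(V₂ − V₁) → W_b/(P₁V₁) = -0.6283.
W_a / W_b = -0.9898 / -0.6283 = 1.575.

W_a / W_b ≈ 1.58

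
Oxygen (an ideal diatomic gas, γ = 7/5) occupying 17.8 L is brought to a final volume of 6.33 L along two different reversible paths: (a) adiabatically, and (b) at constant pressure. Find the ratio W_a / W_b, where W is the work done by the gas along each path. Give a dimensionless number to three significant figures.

Path (a) adiabatic: W = P₁V₁(1 − (V₁/V₂)^(γ−1))/(γ−1) → W_a/(P₁V₁) = -1.28.
Path (b) isobaric: W = P₁(V₂ − V₁) → W_b/(P₁V₁) = -0.6444.
W_a / W_b = -1.28 / -0.6444 = 1.987.

W_a / W_b ≈ 1.99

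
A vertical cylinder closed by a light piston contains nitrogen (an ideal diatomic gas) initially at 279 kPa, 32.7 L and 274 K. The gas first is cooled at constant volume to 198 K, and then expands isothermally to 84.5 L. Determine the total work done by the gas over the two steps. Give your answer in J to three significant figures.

W_total ≈ 6260 J

Step 1 (isochoric): W = 0 (constant volume).
After step 1: P = 201.6 kPa (V unchanged).
Step 2 (isothermal): W = P₁V₁ ln(V₂/V₁) = (6593) ln(84.5/32.7) = 6259 J.
W_total = 0 + 6259 = 6259 J.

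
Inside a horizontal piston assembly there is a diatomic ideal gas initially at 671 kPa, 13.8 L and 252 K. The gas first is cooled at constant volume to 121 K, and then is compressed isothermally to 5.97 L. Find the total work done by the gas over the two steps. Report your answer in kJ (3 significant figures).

Step 1 (isochoric): W = 0 (constant volume).
After step 1: P = 322.2 kPa (V unchanged).
Step 2 (isothermal): W = P₁V₁ ln(V₂/V₁) = (4446) ln(5.97/13.8) = -3726 J.
W_total = 0 − 3726 = -3726 J.

W_total ≈ -3.73 kJ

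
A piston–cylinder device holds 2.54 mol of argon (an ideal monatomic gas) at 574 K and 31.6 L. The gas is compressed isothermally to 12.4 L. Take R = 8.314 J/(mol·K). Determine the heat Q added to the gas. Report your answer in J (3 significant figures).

Q ≈ -11300 J

Isothermal ⇒ ΔU = 0, so Q = W = nRT ln(V₂/V₁).
Q = (2.54)(8.314)(574) ln(12.4/31.6) = 12121 × -0.9355 = -11339 J.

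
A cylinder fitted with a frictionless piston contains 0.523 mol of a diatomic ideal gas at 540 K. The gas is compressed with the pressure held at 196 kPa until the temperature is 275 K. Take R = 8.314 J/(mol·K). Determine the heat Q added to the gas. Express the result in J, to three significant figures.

Q ≈ -4030 J

Isobaric: W = nRΔT = (0.523)(8.314)(-265) = -1152 J.
ΔU = nCᵥΔT with Cᵥ = 5R/2: ΔU = (0.523)(20.79)(-265) = -2881 J.
Q = ΔU + W = -2881 − 1152 = -4033 J.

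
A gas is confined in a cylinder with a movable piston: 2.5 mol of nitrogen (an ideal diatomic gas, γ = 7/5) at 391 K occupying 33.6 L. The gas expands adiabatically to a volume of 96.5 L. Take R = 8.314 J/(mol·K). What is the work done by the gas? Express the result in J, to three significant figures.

W ≈ 6990 J

Adiabatic: TV^(γ−1) = const with γ = 7/5.
T₂ = T₁ (V₁/V₂)^(γ−1) = 391 × (33.6/96.5)^0.4 = 391 × 0.6557 = 256.4 K.
W_by = nCᵥ(T₁ − T₂) = (2.5)(20.79)(391 − 256.4) = 6995 J.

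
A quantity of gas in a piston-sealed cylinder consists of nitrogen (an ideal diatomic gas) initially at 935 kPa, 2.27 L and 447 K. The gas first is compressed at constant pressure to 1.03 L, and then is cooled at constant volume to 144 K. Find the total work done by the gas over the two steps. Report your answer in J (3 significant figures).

Step 1 (isobaric): W = PΔV = (935 kPa)(1.03 − 2.27 L) = -1159 J.
Step 2 (isochoric): W = 0 (constant volume).
W_total = -1159 + 0 = -1159 J.

W_total ≈ -1160 J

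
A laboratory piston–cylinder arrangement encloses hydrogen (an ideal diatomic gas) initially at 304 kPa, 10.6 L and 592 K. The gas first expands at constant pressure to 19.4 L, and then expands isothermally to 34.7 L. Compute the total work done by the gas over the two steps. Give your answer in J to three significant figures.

Step 1 (isobaric): W = PΔV = (304 kPa)(19.4 − 10.6 L) = 2675 J.
After step 1: P = 304 kPa, V = 19.4 L, T = 1083 K.
Step 2 (isothermal): W = P₁V₁ ln(V₂/V₁) = (5898) ln(34.7/19.4) = 3429 J.
W_total = 2675 + 3429 = 6104 J.

W_total ≈ 6100 J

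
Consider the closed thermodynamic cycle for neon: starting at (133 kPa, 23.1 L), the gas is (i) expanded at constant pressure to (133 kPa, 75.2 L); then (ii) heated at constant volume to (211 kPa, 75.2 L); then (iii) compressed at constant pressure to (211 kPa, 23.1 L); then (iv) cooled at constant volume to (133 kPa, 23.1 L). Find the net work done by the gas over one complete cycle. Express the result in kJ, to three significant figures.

Constant-volume legs do no work.
W(i) = (133)(75.2 − 23.1) = 6929 J; W(iii) = (211)(23.1 − 75.2) = -10993 J.
W_net = 6929 − 10993 = -4064 J (the counter-clockwise enclosed area).

W_net ≈ -4.06 kJ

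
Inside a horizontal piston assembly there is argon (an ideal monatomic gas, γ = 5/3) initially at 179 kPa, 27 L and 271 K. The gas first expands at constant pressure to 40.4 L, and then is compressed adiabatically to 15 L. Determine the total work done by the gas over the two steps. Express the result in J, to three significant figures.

W_total ≈ -7750 J

Step 1 (isobaric): W = PΔV = (179 kPa)(40.4 − 27 L) = 2399 J.
After step 1: P = 179 kPa, V = 40.4 L, T = 405.5 K.
Step 2 (adiabatic): W = (P₁V₁ − P₂V₂)/(γ−1) = (7232 − 13999)/0.667 = -10151 J.
W_total = 2399 − 10151 = -7752 J.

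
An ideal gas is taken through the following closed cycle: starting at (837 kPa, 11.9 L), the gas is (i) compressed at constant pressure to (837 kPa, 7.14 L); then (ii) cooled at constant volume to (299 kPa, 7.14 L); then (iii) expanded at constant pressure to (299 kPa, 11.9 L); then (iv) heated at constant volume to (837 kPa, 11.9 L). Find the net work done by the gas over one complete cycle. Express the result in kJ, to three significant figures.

W_net ≈ -2.56 kJ

Constant-volume legs do no work.
W(i) = (837)(7.14 − 11.9) = -3984 J; W(iii) = (299)(11.9 − 7.14) = 1423 J.
W_net = -3984 + 1423 = -2561 J (the counter-clockwise enclosed area).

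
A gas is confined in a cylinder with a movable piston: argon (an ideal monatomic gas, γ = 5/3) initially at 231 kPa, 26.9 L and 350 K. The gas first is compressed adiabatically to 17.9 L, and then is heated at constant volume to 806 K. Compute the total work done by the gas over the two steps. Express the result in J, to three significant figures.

Step 1 (adiabatic): W = (P₁V₁ − P₂V₂)/(γ−1) = (6214 − 8153)/0.667 = -2908 J.
Step 2 (isochoric): W = 0 (constant volume).
W_total = -2908 + 0 = -2908 J.

W_total ≈ -2910 J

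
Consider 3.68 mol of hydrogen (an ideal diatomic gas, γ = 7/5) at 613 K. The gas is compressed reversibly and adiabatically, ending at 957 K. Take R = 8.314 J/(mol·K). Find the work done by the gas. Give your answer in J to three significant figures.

W ≈ -26300 J

Adiabatic ⇒ Q = 0, so W_by = −ΔU = nCᵥ(T₁ − T₂).
Cᵥ = 5R/2 = 20.79 J/(mol·K).
W = (3.68)(20.79)(613 − 957) = -26312 J.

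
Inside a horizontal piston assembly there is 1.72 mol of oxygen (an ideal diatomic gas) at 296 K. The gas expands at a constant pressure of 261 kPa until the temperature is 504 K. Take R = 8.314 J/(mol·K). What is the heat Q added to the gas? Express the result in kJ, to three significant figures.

Isobaric: W = nRΔT = (1.72)(8.314)(208) = 2974 J.
ΔU = nCᵥΔT with Cᵥ = 5R/2: ΔU = (1.72)(20.79)(208) = 7436 J.
Q = ΔU + W = 7436 + 2974 = 10410 J.

Q ≈ 10.4 kJ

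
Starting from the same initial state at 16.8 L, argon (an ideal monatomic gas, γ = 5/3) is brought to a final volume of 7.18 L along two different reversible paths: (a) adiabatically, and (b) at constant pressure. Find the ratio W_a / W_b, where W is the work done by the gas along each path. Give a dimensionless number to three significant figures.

Path (a) adiabatic: W = P₁V₁(1 − (V₁/V₂)^(γ−1))/(γ−1) → W_a/(P₁V₁) = -1.144.
Path (b) isobaric: W = P₁(V₂ − V₁) → W_b/(P₁V₁) = -0.5726.
W_a / W_b = -1.144 / -0.5726 = 1.997.

W_a / W_b ≈ 2.00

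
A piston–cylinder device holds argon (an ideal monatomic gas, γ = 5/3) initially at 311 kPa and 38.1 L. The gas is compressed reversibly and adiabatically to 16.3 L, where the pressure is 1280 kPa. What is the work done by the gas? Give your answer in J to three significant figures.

W ≈ -13500 J

Adiabatic: W = (P₁V₁ − P₂V₂)/(γ − 1) with γ = 5/3.
P₁V₁ = 11849 J, P₂V₂ = 20864 J.
W = (11849 − 20864) / 0.6667 = -13522 J.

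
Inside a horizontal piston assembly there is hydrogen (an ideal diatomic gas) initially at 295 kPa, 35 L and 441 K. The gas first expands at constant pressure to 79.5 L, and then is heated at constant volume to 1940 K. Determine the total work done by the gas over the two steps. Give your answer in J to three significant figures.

Step 1 (isobaric): W = PΔV = (295 kPa)(79.5 − 35 L) = 13128 J.
Step 2 (isochoric): W = 0 (constant volume).
W_total = 13128 + 0 = 13128 J.

W_total ≈ 13100 J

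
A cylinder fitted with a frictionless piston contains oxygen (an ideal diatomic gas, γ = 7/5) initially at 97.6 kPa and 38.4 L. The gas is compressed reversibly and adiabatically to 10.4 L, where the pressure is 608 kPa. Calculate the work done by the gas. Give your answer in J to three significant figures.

W ≈ -6440 J

Adiabatic: W = (P₁V₁ − P₂V₂)/(γ − 1) with γ = 7/5.
P₁V₁ = 3748 J, P₂V₂ = 6323 J.
W = (3748 − 6323) / 0.4 = -6438 J.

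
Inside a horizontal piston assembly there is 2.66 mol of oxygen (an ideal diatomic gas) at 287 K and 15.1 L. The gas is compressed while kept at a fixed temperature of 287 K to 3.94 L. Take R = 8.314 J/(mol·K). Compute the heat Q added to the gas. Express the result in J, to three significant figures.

Q ≈ -8530 J

Isothermal ⇒ ΔU = 0, so Q = W = nRT ln(V₂/V₁).
Q = (2.66)(8.314)(287) ln(3.94/15.1) = 6347 × -1.344 = -8527 J.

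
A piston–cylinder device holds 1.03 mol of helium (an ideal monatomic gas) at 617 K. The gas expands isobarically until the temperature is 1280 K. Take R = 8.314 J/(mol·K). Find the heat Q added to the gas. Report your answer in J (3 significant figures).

Q ≈ 14200 J

Isobaric: W = nRΔT = (1.03)(8.314)(663) = 5678 J.
ΔU = nCᵥΔT with Cᵥ = 3R/2: ΔU = (1.03)(12.47)(663) = 8516 J.
Q = ΔU + W = 8516 + 5678 = 14194 J.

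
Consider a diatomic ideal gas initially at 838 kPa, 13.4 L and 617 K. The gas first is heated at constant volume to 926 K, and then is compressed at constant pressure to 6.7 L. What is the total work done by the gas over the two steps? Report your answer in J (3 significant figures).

Step 1 (isochoric): W = 0 (constant volume).
After step 1: P = 1258 kPa (V unchanged).
Step 2 (isobaric): W = PΔV = (1258 kPa)(6.7 − 13.4 L) = -8426 J.
W_total = 0 − 8426 = -8426 J.

W_total ≈ -8430 J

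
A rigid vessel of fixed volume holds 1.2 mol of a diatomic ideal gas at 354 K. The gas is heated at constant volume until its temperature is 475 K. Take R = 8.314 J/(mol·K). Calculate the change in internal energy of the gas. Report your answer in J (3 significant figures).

ΔU ≈ 3020 J

Constant volume ⇒ W = 0, so Q = ΔU = nCᵥΔT with Cᵥ = 5R/2 = 20.79 J/(mol·K).
ΔU = (1.2)(20.79)(475 − 354) = 3018 J.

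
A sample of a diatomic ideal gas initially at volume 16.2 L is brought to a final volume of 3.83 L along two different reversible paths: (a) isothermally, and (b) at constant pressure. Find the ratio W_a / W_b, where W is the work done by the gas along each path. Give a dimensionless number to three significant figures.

Path (a) isothermal: W = P₁V₁ ln(V₂/V₁) → W_a/(P₁V₁) = -1.442.
Path (b) isobaric: W = P₁(V₂ − V₁) → W_b/(P₁V₁) = -0.7636.
W_a / W_b = -1.442 / -0.7636 = 1.889.

W_a / W_b ≈ 1.89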